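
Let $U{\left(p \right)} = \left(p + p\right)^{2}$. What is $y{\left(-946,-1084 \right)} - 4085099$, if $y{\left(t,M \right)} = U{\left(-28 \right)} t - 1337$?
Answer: $-7053092$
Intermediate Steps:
$U{\left(p \right)} = 4 p^{2}$ ($U{\left(p \right)} = \left(2 p\right)^{2} = 4 p^{2}$)
$y{\left(t,M \right)} = -1337 + 3136 t$ ($y{\left(t,M \right)} = 4 \left(-28\right)^{2} t - 1337 = 4 \cdot 784 t - 1337 = 3136 t - 1337 = -1337 + 3136 t$)
$y{\left(-946,-1084 \right)} - 4085099 = \left(-1337 + 3136 \left(-946\right)\right) - 4085099 = \left(-1337 - 2966656\right) - 4085099 = -2967993 - 4085099 = -7053092$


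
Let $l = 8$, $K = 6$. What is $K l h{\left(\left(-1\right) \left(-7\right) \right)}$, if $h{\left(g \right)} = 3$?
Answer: $144$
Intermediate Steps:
$K l h{\left(\left(-1\right) \left(-7\right) \right)} = 6 \cdot 8 \cdot 3 = 48 \cdot 3 = 144$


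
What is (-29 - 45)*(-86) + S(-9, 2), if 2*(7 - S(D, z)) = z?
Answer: 6370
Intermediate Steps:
S(D, z) = 7 - z/2
(-29 - 45)*(-86) + S(-9, 2) = (-29 - 45)*(-86) + (7 - ½*2) = -74*(-86) + (7 - 1) = 6364 + 6 = 6370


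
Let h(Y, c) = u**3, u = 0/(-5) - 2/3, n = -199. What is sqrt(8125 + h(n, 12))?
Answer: sqrt(658101)/9 ≈ 90.137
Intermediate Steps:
u = -2/3 (u = 0*(-1/5) - 2*1/3 = 0 - 2/3 = -2/3 ≈ -0.66667)
h(Y, c) = -8/27 (h(Y, c) = (-2/3)**3 = -8/27)
sqrt(8125 + h(n, 12)) = sqrt(8125 - 8/27) = sqrt(219367/27) = sqrt(658101)/9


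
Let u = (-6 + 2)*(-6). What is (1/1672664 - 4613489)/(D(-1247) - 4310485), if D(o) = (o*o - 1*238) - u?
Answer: 7716816964695/4609423746032 ≈ 1.6741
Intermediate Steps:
u = 24 (u = -4*(-6) = 24)
D(o) = -262 + o² (D(o) = (o*o - 1*238) - 1*24 = (o² - 238) - 24 = (-238 + o²) - 24 = -262 + o²)
(1/1672664 - 4613489)/(D(-1247) - 4310485) = (1/1672664 - 4613489)/((-262 + (-1247)²) - 4310485) = (1/1672664 - 4613489)/((-262 + 1555009) - 4310485) = -7716816964695/(1672664*(1554747 - 4310485)) = -7716816964695/1672664/(-2755738) = -7716816964695/1672664*(-1/2755738) = 7716816964695/4609423746032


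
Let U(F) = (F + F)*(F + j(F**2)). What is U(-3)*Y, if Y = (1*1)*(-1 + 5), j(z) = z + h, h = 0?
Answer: -144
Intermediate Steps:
j(z) = z (j(z) = z + 0 = z)
U(F) = 2*F*(F + F**2) (U(F) = (F + F)*(F + F**2) = (2*F)*(F + F**2) = 2*F*(F + F**2))
Y = 4 (Y = 1*4 = 4)
U(-3)*Y = (2*(-3)**2*(1 - 3))*4 = (2*9*(-2))*4 = -36*4 = -144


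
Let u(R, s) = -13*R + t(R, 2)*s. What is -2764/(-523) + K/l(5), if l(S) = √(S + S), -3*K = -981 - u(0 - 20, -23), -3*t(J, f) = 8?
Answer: 2764/523 + 3907*√10/90 ≈ 142.56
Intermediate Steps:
t(J, f) = -8/3 (t(J, f) = -⅓*8 = -8/3)
u(R, s) = -13*R - 8*s/3
K = 3907/9 (K = -(-981 - (-13*(0 - 20) - 8/3*(-23)))/3 = -(-981 - (-13*(-20) + 184/3))/3 = -(-981 - (260 + 184/3))/3 = -(-981 - 1*964/3)/3 = -(-981 - 964/3)/3 = -⅓*(-3907/3) = 3907/9 ≈ 434.11)
l(S) = √2*√S (l(S) = √(2*S) = √2*√S)
-2764/(-523) + K/l(5) = -2764/(-523) + 3907/(9*((√2*√5))) = -2764*(-1/523) + 3907/(9*(√10)) = 2764/523 + 3907*(√10/10)/9 = 2764/523 + 3907*√10/90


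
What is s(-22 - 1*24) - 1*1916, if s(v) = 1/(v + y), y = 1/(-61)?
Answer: -5378273/2807 ≈ -1916.0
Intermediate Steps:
y = -1/61 ≈ -0.016393
s(v) = 1/(-1/61 + v) (s(v) = 1/(v - 1/61) = 1/(-1/61 + v))
s(-22 - 1*24) - 1*1916 = 61/(-1 + 61*(-22 - 1*24)) - 1*1916 = 61/(-1 + 61*(-22 - 24)) - 1916 = 61/(-1 + 61*(-46)) - 1916 = 61/(-1 - 2806) - 1916 = 61/(-2807) - 1916 = 61*(-1/2807) - 1916 = -61/2807 - 1916 = -5378273/2807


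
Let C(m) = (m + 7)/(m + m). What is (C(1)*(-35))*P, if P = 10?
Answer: -1400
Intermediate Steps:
C(m) = (7 + m)/(2*m) (C(m) = (7 + m)/((2*m)) = (7 + m)*(1/(2*m)) = (7 + m)/(2*m))
(C(1)*(-35))*P = (((½)*(7 + 1)/1)*(-35))*10 = (((½)*1*8)*(-35))*10 = (4*(-35))*10 = -140*10 = -1400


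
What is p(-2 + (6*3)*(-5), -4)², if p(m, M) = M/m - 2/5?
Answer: 1681/13225 ≈ 0.12711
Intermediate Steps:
p(m, M) = -⅖ + M/m (p(m, M) = M/m - 2*⅕ = M/m - ⅖ = -⅖ + M/m)
p(-2 + (6*3)*(-5), -4)² = (-⅖ - 4/(-2 + (6*3)*(-5)))² = (-⅖ - 4/(-2 + 18*(-5)))² = (-⅖ - 4/(-2 - 90))² = (-⅖ - 4/(-92))² = (-⅖ - 4*(-1/92))² = (-⅖ + 1/23)² = (-41/115)² = 1681/13225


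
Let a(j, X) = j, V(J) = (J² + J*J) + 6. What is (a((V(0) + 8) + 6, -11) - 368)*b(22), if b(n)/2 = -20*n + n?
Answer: 290928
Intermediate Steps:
V(J) = 6 + 2*J² (V(J) = (J² + J²) + 6 = 2*J² + 6 = 6 + 2*J²)
b(n) = -38*n (b(n) = 2*(-20*n + n) = 2*(-19*n) = -38*n)
(a((V(0) + 8) + 6, -11) - 368)*b(22) = ((((6 + 2*0²) + 8) + 6) - 368)*(-38*22) = ((((6 + 2*0) + 8) + 6) - 368)*(-836) = ((((6 + 0) + 8) + 6) - 368)*(-836) = (((6 + 8) + 6) - 368)*(-836) = ((14 + 6) - 368)*(-836) = (20 - 368)*(-836) = -348*(-836) = 290928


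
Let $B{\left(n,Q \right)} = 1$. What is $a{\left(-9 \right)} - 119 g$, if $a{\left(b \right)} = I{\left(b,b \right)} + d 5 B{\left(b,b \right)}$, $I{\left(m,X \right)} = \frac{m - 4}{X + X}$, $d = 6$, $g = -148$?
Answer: $\frac{317569}{18} \approx 17643.0$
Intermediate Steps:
$I{\left(m,X \right)} = \frac{-4 + m}{2 X}$
$a{\left(b \right)} = 30 + \frac{-4 + b}{2 b}$ ($a{\left(b \right)} = \frac{-4 + b}{2 b} + 6 \cdot 5 \cdot 1 = \frac{-4 + b}{2 b} + 30 \cdot 1 = \frac{-4 + b}{2 b} + 30 = 30 + \frac{-4 + b}{2 b}$)
$a{\left(-9 \right)} - 119 g = \left(\frac{61}{2} - \frac{2}{-9}\right) - -17612 = \left(\frac{61}{2} - - \frac{2}{9}\right) + 17612 = \left(\frac{61}{2} + \frac{2}{9}\right) + 17612 = \frac{553}{18} + 17612 = \frac{317569}{18}$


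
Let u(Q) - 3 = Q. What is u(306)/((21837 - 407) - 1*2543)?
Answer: 309/18887 ≈ 0.016360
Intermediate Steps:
u(Q) = 3 + Q
u(306)/((21837 - 407) - 1*2543) = (3 + 306)/((21837 - 407) - 1*2543) = 309/(21430 - 2543) = 309/18887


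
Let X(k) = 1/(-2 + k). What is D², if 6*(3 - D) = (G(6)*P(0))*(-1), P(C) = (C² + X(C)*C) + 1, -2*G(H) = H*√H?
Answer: (6 - √6)²/4 ≈ 3.1515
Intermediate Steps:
G(H) = -H^(3/2)/2 (G(H) = -H*√H/2 = -H^(3/2)/2)
P(C) = 1 + C² + C/(-2 + C) (P(C) = (C² + C/(-2 + C)) + 1 = 1 + C² + C/(-2 + C))
D = 3 - √6/2 (D = 3 - (-3*√6)*((0 + (1 + 0²)*(-2 + 0))/(-2 + 0))*(-1)/6 = 3 - (-3*√6)*((0 + (1 + 0)*(-2))/(-2))*(-1)/6 = 3 - (-3*√6)*(-(0 + 1*(-2))/2)*(-1)/6 = 3 - (-3*√6)*(-(0 - 2)/2)*(-1)/6 = 3 - (-3*√6)*(-½*(-2))*(-1)/6 = 3 - -3*√6*1*(-1)/6 = 3 - (-3*√6)*(-1)/6 = 3 - √6/2 ≈ 1.7753)
D² = (3 - √6/2)²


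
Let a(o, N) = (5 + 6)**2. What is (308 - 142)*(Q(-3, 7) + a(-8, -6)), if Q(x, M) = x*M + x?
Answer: 16102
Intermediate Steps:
a(o, N) = 121 (a(o, N) = 11**2 = 121)
Q(x, M) = x + M*x (Q(x, M) = M*x + x = x + M*x)
(308 - 142)*(Q(-3, 7) + a(-8, -6)) = (308 - 142)*(-3*(1 + 7) + 121) = 166*(-3*8 + 121) = 166*(-24 + 121) = 166*97 = 16102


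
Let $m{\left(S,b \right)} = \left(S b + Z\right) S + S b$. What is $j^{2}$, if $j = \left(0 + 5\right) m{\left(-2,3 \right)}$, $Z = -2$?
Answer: $2500$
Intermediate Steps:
$m{\left(S,b \right)} = S b + S \left(-2 + S b\right)$ ($m{\left(S,b \right)} = \left(S b - 2\right) S + S b = \left(-2 + S b\right) S + S b = S \left(-2 + S b\right) + S b = S b + S \left(-2 + S b\right)$)
$j = 50$ ($j = \left(0 + 5\right) \left(- 2 \left(-2 + 3 - 6\right)\right) = 5 \left(- 2 \left(-2 + 3 - 6\right)\right) = 5 \left(\left(-2\right) \left(-5\right)\right) = 5 \cdot 10 = 50$)
$j^{2} = 50^{2} = 2500$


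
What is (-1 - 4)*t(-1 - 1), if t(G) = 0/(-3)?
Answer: 0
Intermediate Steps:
t(G) = 0 (t(G) = 0*(-1/3) = 0)
(-1 - 4)*t(-1 - 1) = (-1 - 4)*0 = -5*0 = 0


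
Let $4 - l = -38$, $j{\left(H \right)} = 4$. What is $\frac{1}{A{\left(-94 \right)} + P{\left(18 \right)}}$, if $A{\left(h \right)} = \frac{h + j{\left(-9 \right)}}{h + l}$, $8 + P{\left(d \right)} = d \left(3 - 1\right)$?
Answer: $\frac{26}{773} \approx 0.033635$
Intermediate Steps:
$l = 42$ ($l = 4 - -38 = 4 + 38 = 42$)
$P{\left(d \right)} = -8 + 2 d$ ($P{\left(d \right)} = -8 + d \left(3 - 1\right) = -8 + d 2 = -8 + 2 d$)
$A{\left(h \right)} = \frac{4 + h}{42 + h}$ ($A{\left(h \right)} = \frac{h + 4}{h + 42} = \frac{4 + h}{42 + h}$)
$\frac{1}{A{\left(-94 \right)} + P{\left(18 \right)}} = \frac{1}{\frac{4 - 94}{42 - 94} + \left(-8 + 2 \cdot 18\right)} = \frac{1}{\frac{1}{-52} \left(-90\right) + \left(-8 + 36\right)} = \frac{1}{\left(- \frac{1}{52}\right) \left(-90\right) + 28} = \frac{1}{\frac{45}{26} + 28} = \frac{1}{\frac{773}{26}} = \frac{26}{773}$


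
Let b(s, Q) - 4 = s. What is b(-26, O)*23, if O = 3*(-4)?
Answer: -506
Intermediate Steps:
O = -12
b(s, Q) = 4 + s
b(-26, O)*23 = (4 - 26)*23 = -22*23 = -506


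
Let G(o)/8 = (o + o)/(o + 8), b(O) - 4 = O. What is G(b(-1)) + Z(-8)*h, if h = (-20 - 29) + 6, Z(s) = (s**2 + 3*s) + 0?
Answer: -18872/11 ≈ -1715.6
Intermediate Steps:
b(O) = 4 + O
Z(s) = s**2 + 3*s
h = -43 (h = -49 + 6 = -43)
G(o) = 16*o/(8 + o) (G(o) = 8*((o + o)/(o + 8)) = 8*((2*o)/(8 + o)) = 8*(2*o/(8 + o)) = 16*o/(8 + o))
G(b(-1)) + Z(-8)*h = 16*(4 - 1)/(8 + (4 - 1)) - 8*(3 - 8)*(-43) = 16*3/(8 + 3) - 8*(-5)*(-43) = 16*3/11 + 40*(-43) = 16*3*(1/11) - 1720 = 48/11 - 1720 = -18872/11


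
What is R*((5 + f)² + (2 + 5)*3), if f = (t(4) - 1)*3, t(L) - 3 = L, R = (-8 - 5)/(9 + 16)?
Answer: -286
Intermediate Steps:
R = -13/25 ≈ -0.52000
t(L) = 3 + L
f = 18 (f = ((3 + 4) - 1)*3 = (7 - 1)*3 = 6*3 = 18)
R*((5 + f)² + (2 + 5)*3) = -13*((5 + 18)² + (2 + 5)*3)/25 = -13*(23² + 7*3)/25 = -13*(529 + 21)/25 = -13/25*550 = -286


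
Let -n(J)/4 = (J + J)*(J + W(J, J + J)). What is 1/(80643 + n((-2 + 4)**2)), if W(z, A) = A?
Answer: 1/80259 ≈ 1.2460e-5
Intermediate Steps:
n(J) = -24*J**2 (n(J) = -4*(J + J)*(J + (J + J)) = -4*2*J*(J + 2*J) = -4*2*J*3*J = -24*J**2)
1/(80643 + n((-2 + 4)**2)) = 1/(80643 - 24*(-2 + 4)**4) = 1/(80643 - 24*(2**2)**2) = 1/(80643 - 24*4**2) = 1/(80643 - 24*16) = 1/(80643 - 384) = 1/80259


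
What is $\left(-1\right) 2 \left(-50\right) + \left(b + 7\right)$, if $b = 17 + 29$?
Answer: $153$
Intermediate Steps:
$b = 46$
$\left(-1\right) 2 \left(-50\right) + \left(b + 7\right) = \left(-1\right) 2 \left(-50\right) + \left(46 + 7\right) = \left(-2\right) \left(-50\right) + 53 = 100 + 53 = 153$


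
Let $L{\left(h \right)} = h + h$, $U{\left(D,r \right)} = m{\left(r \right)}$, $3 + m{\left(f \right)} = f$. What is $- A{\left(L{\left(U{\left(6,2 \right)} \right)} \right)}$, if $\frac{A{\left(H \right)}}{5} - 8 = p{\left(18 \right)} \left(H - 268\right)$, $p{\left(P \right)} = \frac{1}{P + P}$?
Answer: $- \frac{5}{2} \approx -2.5$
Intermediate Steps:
$m{\left(f \right)} = -3 + f$
$p{\left(P \right)} = \frac{1}{2 P}$
$U{\left(D,r \right)} = -3 + r$
$L{\left(h \right)} = 2 h$
$A{\left(H \right)} = \frac{25}{9} + \frac{5 H}{36}$ ($A{\left(H \right)} = 40 + 5 \frac{1}{2 \cdot 18} \left(H - 268\right) = 40 + 5 \cdot \frac{1}{2} \cdot \frac{1}{18} \left(-268 + H\right) = 40 + 5 \frac{-268 + H}{36} = 40 + 5 \left(- \frac{67}{9} + \frac{H}{36}\right) = 40 + \left(- \frac{335}{9} + \frac{5 H}{36}\right) = \frac{25}{9} + \frac{5 H}{36}$)
$- A{\left(L{\left(U{\left(6,2 \right)} \right)} \right)} = - (\frac{25}{9} + \frac{5 \cdot 2 \left(-3 + 2\right)}{36}) = - (\frac{25}{9} + \frac{5 \cdot 2 \left(-1\right)}{36}) = - (\frac{25}{9} + \frac{5}{36} \left(-2\right)) = - (\frac{25}{9} - \frac{5}{18}) = \left(-1\right) \frac{5}{2} = - \frac{5}{2}$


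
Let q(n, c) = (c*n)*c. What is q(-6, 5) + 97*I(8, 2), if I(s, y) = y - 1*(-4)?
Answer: 432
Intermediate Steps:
q(n, c) = n*c²
I(s, y) = 4 + y (I(s, y) = y + 4 = 4 + y)
q(-6, 5) + 97*I(8, 2) = -6*5² + 97*(4 + 2) = -6*25 + 97*6 = -150 + 582 = 432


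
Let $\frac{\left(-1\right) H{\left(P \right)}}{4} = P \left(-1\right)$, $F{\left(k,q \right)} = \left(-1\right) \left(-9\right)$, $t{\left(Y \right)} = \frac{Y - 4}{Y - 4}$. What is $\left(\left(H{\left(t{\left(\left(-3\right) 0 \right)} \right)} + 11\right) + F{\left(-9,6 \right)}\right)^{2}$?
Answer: $576$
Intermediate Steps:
$t{\left(Y \right)} = 1$ ($t{\left(Y \right)} = \frac{-4 + Y}{-4 + Y} = 1$)
$F{\left(k,q \right)} = 9$
$H{\left(P \right)} = 4 P$ ($H{\left(P \right)} = - 4 P \left(-1\right) = - 4 \left(- P\right) = 4 P$)
$\left(\left(H{\left(t{\left(\left(-3\right) 0 \right)} \right)} + 11\right) + F{\left(-9,6 \right)}\right)^{2} = \left(\left(4 \cdot 1 + 11\right) + 9\right)^{2} = \left(\left(4 + 11\right) + 9\right)^{2} = \left(15 + 9\right)^{2} = 24^{2} = 576$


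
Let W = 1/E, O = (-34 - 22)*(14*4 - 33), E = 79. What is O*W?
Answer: -1288/79 ≈ -16.304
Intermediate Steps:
O = -1288 (O = -56*(56 - 33) = -56*23 = -1288)
W = 1/79 ≈ 0.012658
O*W = -1288*1/79 = -1288/79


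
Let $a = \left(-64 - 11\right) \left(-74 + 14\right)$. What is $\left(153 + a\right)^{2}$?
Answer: $21650409$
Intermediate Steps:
$a = 4500$ ($a = \left(-75\right) \left(-60\right) = 4500$)
$\left(153 + a\right)^{2} = \left(153 + 4500\right)^{2} = 4653^{2} = 21650409$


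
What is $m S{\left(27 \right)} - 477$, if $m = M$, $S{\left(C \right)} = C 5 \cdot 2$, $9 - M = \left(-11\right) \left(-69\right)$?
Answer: $-202977$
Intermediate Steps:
$M = -750$ ($M = 9 - \left(-11\right) \left(-69\right) = 9 - 759 = -750$)
$S{\left(C \right)} = 10 C$ ($S{\left(C \right)} = 5 C 2 = 10 C$)
$m = -750$
$m S{\left(27 \right)} - 477 = - 750 \cdot 10 \cdot 27 - 477 = \left(-750\right) 270 - 477 = -202500 - 477 = -202977$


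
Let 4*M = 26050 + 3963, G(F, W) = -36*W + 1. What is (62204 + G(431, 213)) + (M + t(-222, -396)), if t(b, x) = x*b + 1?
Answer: 599813/4 ≈ 1.4995e+5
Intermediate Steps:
G(F, W) = 1 - 36*W
t(b, x) = 1 + b*x (t(b, x) = b*x + 1 = 1 + b*x)
M = 30013/4 (M = (26050 + 3963)/4 = (1/4)*30013 = 30013/4 ≈ 7503.3)
(62204 + G(431, 213)) + (M + t(-222, -396)) = (62204 + (1 - 36*213)) + (30013/4 + (1 - 222*(-396))) = (62204 + (1 - 7668)) + (30013/4 + (1 + 87912)) = (62204 - 7667) + (30013/4 + 87913) = 54537 + 381665/4 = 599813/4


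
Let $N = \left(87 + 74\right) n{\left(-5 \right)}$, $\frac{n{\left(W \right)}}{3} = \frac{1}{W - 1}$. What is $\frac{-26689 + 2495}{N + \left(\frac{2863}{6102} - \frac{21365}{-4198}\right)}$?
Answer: $\frac{309879123012}{959857837} \approx 322.84$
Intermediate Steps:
$n{\left(W \right)} = \frac{3}{-1 + W}$ ($n{\left(W \right)} = \frac{3}{W - 1} = \frac{3}{-1 + W}$)
$N = - \frac{161}{2}$ ($N = \left(87 + 74\right) \frac{3}{-1 - 5} = 161 \frac{3}{-6} = 161 \cdot 3 \left(- \frac{1}{6}\right) = 161 \left(- \frac{1}{2}\right) = - \frac{161}{2} \approx -80.5$)
$\frac{-26689 + 2495}{N + \left(\frac{2863}{6102} - \frac{21365}{-4198}\right)} = \frac{-26689 + 2495}{- \frac{161}{2} + \left(\frac{2863}{6102} - \frac{21365}{-4198}\right)} = - \frac{24194}{- \frac{161}{2} + \left(2863 \cdot \frac{1}{6102} - - \frac{21365}{4198}\right)} = - \frac{24194}{- \frac{161}{2} + \left(\frac{2863}{6102} + \frac{21365}{4198}\right)} = - \frac{24194}{- \frac{161}{2} + \frac{35597026}{6404049}} = - \frac{24194}{- \frac{959857837}{12808098}} = \left(-24194\right) \left(- \frac{12808098}{959857837}\right) = \frac{309879123012}{959857837}$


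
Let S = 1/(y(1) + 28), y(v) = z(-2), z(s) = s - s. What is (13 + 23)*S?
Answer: 9/7 ≈ 1.2857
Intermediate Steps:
z(s) = 0
y(v) = 0
S = 1/28 (S = 1/(0 + 28) = 1/28 ≈ 0.035714)
(13 + 23)*S = (13 + 23)*(1/28) = 36*(1/28) = 9/7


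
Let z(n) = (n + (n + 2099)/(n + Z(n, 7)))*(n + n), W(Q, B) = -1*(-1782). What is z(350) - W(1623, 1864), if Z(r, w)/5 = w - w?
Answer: 248116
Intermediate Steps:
Z(r, w) = 0 (Z(r, w) = 5*(w - w) = 5*0 = 0)
W(Q, B) = 1782
z(n) = 2*n*(n + (2099 + n)/n) (z(n) = (n + (n + 2099)/(n + 0))*(n + n) = (n + (2099 + n)/n)*(2*n) = 2*n*(n + (2099 + n)/n))
z(350) - W(1623, 1864) = (4198 + 2*350 + 2*350²) - 1*1782 = (4198 + 700 + 2*122500) - 1782 = (4198 + 700 + 245000) - 1782 = 249898 - 1782 = 248116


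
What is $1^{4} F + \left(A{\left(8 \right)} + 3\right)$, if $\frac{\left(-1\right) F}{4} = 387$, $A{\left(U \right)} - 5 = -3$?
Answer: $-1543$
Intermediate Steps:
$A{\left(U \right)} = 2$ ($A{\left(U \right)} = 5 - 3 = 2$)
$F = -1548$ ($F = \left(-4\right) 387 = -1548$)
$1^{4} F + \left(A{\left(8 \right)} + 3\right) = 1^{4} \left(-1548\right) + \left(2 + 3\right) = 1 \left(-1548\right) + 5 = -1548 + 5 = -1543$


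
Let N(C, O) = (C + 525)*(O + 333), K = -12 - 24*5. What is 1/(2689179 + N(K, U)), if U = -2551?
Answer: 1/1817505 ≈ 5.5021e-7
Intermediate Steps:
K = -132 (K = -12 - 120 = -132)
N(C, O) = (333 + O)*(525 + C) (N(C, O) = (525 + C)*(333 + O) = (333 + O)*(525 + C))
1/(2689179 + N(K, U)) = 1/(2689179 + (174825 + 333*(-132) + 525*(-2551) - 132*(-2551))) = 1/(2689179 + (174825 - 43956 - 1339275 + 336732)) = 1/(2689179 - 871674) = 1/1817505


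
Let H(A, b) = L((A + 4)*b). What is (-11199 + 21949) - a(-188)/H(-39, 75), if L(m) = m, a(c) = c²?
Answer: 28254094/2625 ≈ 10763.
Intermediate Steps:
H(A, b) = b*(4 + A) (H(A, b) = (A + 4)*b = (4 + A)*b = b*(4 + A))
(-11199 + 21949) - a(-188)/H(-39, 75) = (-11199 + 21949) - (-188)²/(75*(4 - 39)) = 10750 - 35344/(75*(-35)) = 10750 - 35344/(-2625) = 10750 - 35344*(-1)/2625 = 10750 - 1*(-35344/2625) = 10750 + 35344/2625 = 28254094/2625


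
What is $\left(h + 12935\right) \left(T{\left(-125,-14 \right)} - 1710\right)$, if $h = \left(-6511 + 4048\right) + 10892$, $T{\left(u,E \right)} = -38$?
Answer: $-37344272$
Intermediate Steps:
$h = 8429$ ($h = -2463 + 10892 = 8429$)
$\left(h + 12935\right) \left(T{\left(-125,-14 \right)} - 1710\right) = \left(8429 + 12935\right) \left(-38 - 1710\right) = 21364 \left(-1748\right) = -37344272$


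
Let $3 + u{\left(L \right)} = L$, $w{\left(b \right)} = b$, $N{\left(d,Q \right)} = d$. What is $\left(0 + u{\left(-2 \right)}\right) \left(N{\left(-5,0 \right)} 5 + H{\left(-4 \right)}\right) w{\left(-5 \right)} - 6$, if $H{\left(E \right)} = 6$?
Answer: $-481$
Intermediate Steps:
$u{\left(L \right)} = -3 + L$
$\left(0 + u{\left(-2 \right)}\right) \left(N{\left(-5,0 \right)} 5 + H{\left(-4 \right)}\right) w{\left(-5 \right)} - 6 = \left(0 - 5\right) \left(\left(-5\right) 5 + 6\right) \left(-5\right) - 6 = \left(0 - 5\right) \left(-25 + 6\right) \left(-5\right) - 6 = \left(-5\right) \left(-19\right) \left(-5\right) - 6 = 95 \left(-5\right) - 6 = -475 - 6 = -481$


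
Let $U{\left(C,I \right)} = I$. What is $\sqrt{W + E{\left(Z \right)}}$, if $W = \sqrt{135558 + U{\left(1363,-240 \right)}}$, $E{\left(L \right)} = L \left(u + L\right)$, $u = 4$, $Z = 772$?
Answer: $\sqrt{599072 + \sqrt{135318}} \approx 774.24$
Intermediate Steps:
$E{\left(L \right)} = L \left(4 + L\right)$
$W = \sqrt{135318}$ ($W = \sqrt{135558 - 240} = \sqrt{135318} \approx 367.86$)
$\sqrt{W + E{\left(Z \right)}} = \sqrt{\sqrt{135318} + 772 \left(4 + 772\right)} = \sqrt{\sqrt{135318} + 772 \cdot 776} = \sqrt{\sqrt{135318} + 599072} = \sqrt{599072 + \sqrt{135318}}$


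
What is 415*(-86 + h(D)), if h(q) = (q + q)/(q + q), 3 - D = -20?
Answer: -35275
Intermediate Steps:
D = 23 (D = 3 - 1*(-20) = 3 + 20 = 23)
h(q) = 1 (h(q) = (2*q)/((2*q)) = (2*q)*(1/(2*q)) = 1)
415*(-86 + h(D)) = 415*(-86 + 1) = 415*(-85) = -35275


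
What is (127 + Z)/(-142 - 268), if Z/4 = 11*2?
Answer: -43/82 ≈ -0.52439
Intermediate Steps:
Z = 88 (Z = 4*(11*2) = 4*22 = 88)
(127 + Z)/(-142 - 268) = (127 + 88)/(-142 - 268) = 215/(-410) = 215*(-1/410) = -43/82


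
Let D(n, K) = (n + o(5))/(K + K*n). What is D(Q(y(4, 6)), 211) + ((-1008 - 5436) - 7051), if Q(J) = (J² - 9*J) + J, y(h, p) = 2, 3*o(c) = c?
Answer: -93965654/6963 ≈ -13495.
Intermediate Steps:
o(c) = c/3
Q(J) = J² - 8*J
D(n, K) = (5/3 + n)/(K + K*n) (D(n, K) = (n + (⅓)*5)/(K + K*n) = (n + 5/3)/(K + K*n) = (5/3 + n)/(K + K*n))
D(Q(y(4, 6)), 211) + ((-1008 - 5436) - 7051) = (5/3 + 2*(-8 + 2))/(211*(1 + 2*(-8 + 2))) + ((-1008 - 5436) - 7051) = (5/3 + 2*(-6))/(211*(1 + 2*(-6))) + (-6444 - 7051) = (5/3 - 12)/(211*(1 - 12)) - 13495 = (1/211)*(-31/3)/(-11) - 13495 = (1/211)*(-1/11)*(-31/3) - 13495 = 31/6963 - 13495 = -93965654/6963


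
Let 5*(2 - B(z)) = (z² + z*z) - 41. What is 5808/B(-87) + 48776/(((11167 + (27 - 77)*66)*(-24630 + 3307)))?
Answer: -1624046331384/843604898189 ≈ -1.9251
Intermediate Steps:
B(z) = 51/5 - 2*z²/5 (B(z) = 2 - ((z² + z*z) - 41)/5 = 2 - ((z² + z²) - 41)/5 = 2 - (2*z² - 41)/5 = 2 - (-41 + 2*z²)/5 = 2 + (41/5 - 2*z²/5) = 51/5 - 2*z²/5)
5808/B(-87) + 48776/(((11167 + (27 - 77)*66)*(-24630 + 3307))) = 5808/(51/5 - ⅖*(-87)²) + 48776/(((11167 + (27 - 77)*66)*(-24630 + 3307))) = 5808/(51/5 - ⅖*7569) + 48776/(((11167 - 50*66)*(-21323))) = 5808/(51/5 - 15138/5) + 48776/(((11167 - 3300)*(-21323))) = 5808/(-15087/5) + 48776/((7867*(-21323))) = 5808*(-5/15087) + 48776/(-167748041) = -9680/5029 + 48776*(-1/167748041) = -9680/5029 - 48776/167748041 = -1624046331384/843604898189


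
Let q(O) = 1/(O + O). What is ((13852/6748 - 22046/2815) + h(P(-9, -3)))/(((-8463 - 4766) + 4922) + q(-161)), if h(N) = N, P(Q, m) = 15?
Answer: -2014354628/1814661754825 ≈ -0.0011100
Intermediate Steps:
q(O) = 1/(2*O)
((13852/6748 - 22046/2815) + h(P(-9, -3)))/(((-8463 - 4766) + 4922) + q(-161)) = ((13852/6748 - 22046/2815) + 15)/(((-8463 - 4766) + 4922) + (1/2)/(-161)) = ((13852*(1/6748) - 22046*1/2815) + 15)/((-13229 + 4922) + (1/2)*(-1/161)) = ((3463/1687 - 22046/2815) + 15)/(-8307 - 1/322) = (-27443257/4748905 + 15)/(-2674855/322) = (43790318/4748905)*(-322/2674855) = -2014354628/1814661754825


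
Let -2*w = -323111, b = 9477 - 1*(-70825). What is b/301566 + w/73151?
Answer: 54593817515/22059854466 ≈ 2.4748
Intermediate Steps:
b = 80302 (b = 9477 + 70825 = 80302)
w = 323111/2 (w = -½*(-323111) = 323111/2 ≈ 1.6156e+5)
b/301566 + w/73151 = 80302/301566 + (323111/2)/73151 = 80302*(1/301566) + (323111/2)*(1/73151) = 40151/150783 + 323111/146302 = 54593817515/22059854466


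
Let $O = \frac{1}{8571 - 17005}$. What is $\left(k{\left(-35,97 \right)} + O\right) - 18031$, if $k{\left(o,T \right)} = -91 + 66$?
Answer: $- \frac{152284305}{8434} \approx -18056.0$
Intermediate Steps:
$k{\left(o,T \right)} = -25$
$O = - \frac{1}{8434}$ ($O = \frac{1}{-8434} = - \frac{1}{8434} \approx -0.00011857$)
$\left(k{\left(-35,97 \right)} + O\right) - 18031 = \left(-25 - \frac{1}{8434}\right) - 18031 = - \frac{210851}{8434} - 18031 = - \frac{152284305}{8434}$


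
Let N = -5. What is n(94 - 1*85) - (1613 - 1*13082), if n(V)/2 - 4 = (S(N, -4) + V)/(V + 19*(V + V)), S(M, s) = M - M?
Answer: 447605/39 ≈ 11477.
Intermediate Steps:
S(M, s) = 0
n(V) = 314/39 (n(V) = 8 + 2*((0 + V)/(V + 19*(V + V))) = 8 + 2*(V/(V + 19*(2*V))) = 8 + 2*(V/(V + 38*V)) = 8 + 2*(V/((39*V))) = 8 + 2*(V*(1/(39*V))) = 8 + 2*(1/39) = 8 + 2/39 = 314/39)
n(94 - 1*85) - (1613 - 1*13082) = 314/39 - (1613 - 1*13082) = 314/39 - (1613 - 13082) = 314/39 - 1*(-11469) = 314/39 + 11469 = 447605/39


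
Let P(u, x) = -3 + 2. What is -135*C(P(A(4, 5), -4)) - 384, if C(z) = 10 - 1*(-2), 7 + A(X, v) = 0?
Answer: -2004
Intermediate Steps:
A(X, v) = -7 (A(X, v) = -7 + 0 = -7)
P(u, x) = -1
C(z) = 12 (C(z) = 10 + 2 = 12)
-135*C(P(A(4, 5), -4)) - 384 = -135*12 - 384 = -1620 - 384 = -2004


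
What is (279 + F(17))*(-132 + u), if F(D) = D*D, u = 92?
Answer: -22720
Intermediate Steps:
F(D) = D²
(279 + F(17))*(-132 + u) = (279 + 17²)*(-132 + 92) = (279 + 289)*(-40) = 568*(-40) = -22720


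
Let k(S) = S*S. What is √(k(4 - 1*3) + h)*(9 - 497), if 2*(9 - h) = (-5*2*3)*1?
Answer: -2440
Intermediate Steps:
k(S) = S²
h = 24 (h = 9 - -5*2*3/2 = 9 - (-10*3)/2 = 9 - (-15) = 9 - ½*(-30) = 9 + 15 = 24)
√(k(4 - 1*3) + h)*(9 - 497) = √((4 - 1*3)² + 24)*(9 - 497) = √((4 - 3)² + 24)*(-488) = √(1² + 24)*(-488) = √(1 + 24)*(-488) = √25*(-488) = 5*(-488) = -2440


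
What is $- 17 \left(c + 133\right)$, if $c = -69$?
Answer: $-1088$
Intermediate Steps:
$- 17 \left(c + 133\right) = - 17 \left(-69 + 133\right) = \left(-17\right) 64 = -1088$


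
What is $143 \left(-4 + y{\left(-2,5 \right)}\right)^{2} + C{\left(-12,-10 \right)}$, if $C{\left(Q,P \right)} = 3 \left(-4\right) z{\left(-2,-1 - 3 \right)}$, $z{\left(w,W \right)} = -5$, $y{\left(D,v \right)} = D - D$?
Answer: $2348$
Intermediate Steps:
$y{\left(D,v \right)} = 0$
$C{\left(Q,P \right)} = 60$ ($C{\left(Q,P \right)} = 3 \left(-4\right) \left(-5\right) = \left(-12\right) \left(-5\right) = 60$)
$143 \left(-4 + y{\left(-2,5 \right)}\right)^{2} + C{\left(-12,-10 \right)} = 143 \left(-4 + 0\right)^{2} + 60 = 143 \left(-4\right)^{2} + 60 = 143 \cdot 16 + 60 = 2288 + 60 = 2348$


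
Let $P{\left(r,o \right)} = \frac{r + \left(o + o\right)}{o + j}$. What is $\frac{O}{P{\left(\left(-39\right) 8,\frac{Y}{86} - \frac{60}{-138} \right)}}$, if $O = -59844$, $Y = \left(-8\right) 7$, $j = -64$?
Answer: $- \frac{950173110}{77249} \approx -12300.0$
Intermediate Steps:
$Y = -56$
$P{\left(r,o \right)} = \frac{r + 2 o}{-64 + o}$ ($P{\left(r,o \right)} = \frac{r + \left(o + o\right)}{o - 64} = \frac{r + 2 o}{-64 + o}$)
$\frac{O}{P{\left(\left(-39\right) 8,\frac{Y}{86} - \frac{60}{-138} \right)}} = - \frac{59844}{\frac{1}{-64 - \left(- \frac{10}{23} + \frac{28}{43}\right)} \left(\left(-39\right) 8 + 2 \left(- \frac{56}{86} - \frac{60}{-138}\right)\right)} = - \frac{59844}{\frac{1}{-64 - \frac{214}{989}} \left(-312 + 2 \left(\left(-56\right) \frac{1}{86} - - \frac{10}{23}\right)\right)} = - \frac{59844}{\frac{1}{-64 + \left(- \frac{28}{43} + \frac{10}{23}\right)} \left(-312 + 2 \left(- \frac{28}{43} + \frac{10}{23}\right)\right)} = - \frac{59844}{\frac{1}{-64 - \frac{214}{989}} \left(-312 + 2 \left(- \frac{214}{989}\right)\right)} = - \frac{59844}{\frac{1}{- \frac{63510}{989}} \left(-312 - \frac{428}{989}\right)} = - \frac{59844}{\left(- \frac{989}{63510}\right) \left(- \frac{308996}{989}\right)} = - \frac{59844}{\frac{154498}{31755}} = \left(-59844\right) \frac{31755}{154498} = - \frac{950173110}{77249}$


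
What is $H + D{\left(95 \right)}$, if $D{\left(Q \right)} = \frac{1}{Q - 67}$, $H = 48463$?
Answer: $\frac{1356965}{28} \approx 48463.0$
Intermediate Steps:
$D{\left(Q \right)} = \frac{1}{-67 + Q}$
$H + D{\left(95 \right)} = 48463 + \frac{1}{-67 + 95} = 48463 + \frac{1}{28} = \frac{1356965}{28}$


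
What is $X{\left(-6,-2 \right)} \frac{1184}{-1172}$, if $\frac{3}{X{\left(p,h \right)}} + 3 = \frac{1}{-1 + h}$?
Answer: $\frac{1332}{1465} \approx 0.90921$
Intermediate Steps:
$X{\left(p,h \right)} = \frac{3}{-3 + \frac{1}{-1 + h}}$
$X{\left(-6,-2 \right)} \frac{1184}{-1172} = \frac{3 \left(1 - -2\right)}{-4 + 3 \left(-2\right)} \frac{1184}{-1172} = \frac{3 \left(1 + 2\right)}{-4 - 6} \cdot 1184 \left(- \frac{1}{1172}\right) = 3 \frac{1}{-10} \cdot 3 \left(- \frac{296}{293}\right) = 3 \left(- \frac{1}{10}\right) 3 \left(- \frac{296}{293}\right) = \left(- \frac{9}{10}\right) \left(- \frac{296}{293}\right) = \frac{1332}{1465}$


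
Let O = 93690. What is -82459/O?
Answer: -82459/93690 ≈ -0.88013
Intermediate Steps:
-82459/O = -82459/93690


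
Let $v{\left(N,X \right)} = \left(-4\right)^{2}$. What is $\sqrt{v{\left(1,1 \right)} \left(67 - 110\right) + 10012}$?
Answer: $6 \sqrt{259} \approx 96.561$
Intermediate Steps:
$v{\left(N,X \right)} = 16$
$\sqrt{v{\left(1,1 \right)} \left(67 - 110\right) + 10012} = \sqrt{16 \left(67 - 110\right) + 10012} = \sqrt{16 \left(-43\right) + 10012} = \sqrt{-688 + 10012} = \sqrt{9324} = 6 \sqrt{259}$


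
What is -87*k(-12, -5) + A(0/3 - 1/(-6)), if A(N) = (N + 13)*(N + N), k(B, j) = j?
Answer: 7909/18 ≈ 439.39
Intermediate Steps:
A(N) = 2*N*(13 + N) (A(N) = (13 + N)*(2*N) = 2*N*(13 + N))
-87*k(-12, -5) + A(0/3 - 1/(-6)) = -87*(-5) + 2*(0/3 - 1/(-6))*(13 + (0/3 - 1/(-6))) = 435 + 2*(0*(⅓) - 1*(-⅙))*(13 + (0*(⅓) - 1*(-⅙))) = 435 + 2*(0 + ⅙)*(13 + (0 + ⅙)) = 435 + 2*(⅙)*(13 + ⅙) = 435 + 2*(⅙)*(79/6) = 435 + 79/18 = 7909/18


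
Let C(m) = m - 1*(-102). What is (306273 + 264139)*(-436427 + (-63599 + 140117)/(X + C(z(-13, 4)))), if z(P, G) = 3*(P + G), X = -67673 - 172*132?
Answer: -11240056152859232/45151 ≈ -2.4894e+11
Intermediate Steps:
X = -90377 (X = -67673 - 1*22704 = -67673 - 22704 = -90377)
z(P, G) = 3*G + 3*P (z(P, G) = 3*(G + P) = 3*G + 3*P)
C(m) = 102 + m (C(m) = m + 102 = 102 + m)
(306273 + 264139)*(-436427 + (-63599 + 140117)/(X + C(z(-13, 4)))) = (306273 + 264139)*(-436427 + (-63599 + 140117)/(-90377 + (102 + (3*4 + 3*(-13))))) = 570412*(-436427 + 76518/(-90377 + (102 + (12 - 39)))) = 570412*(-436427 + 76518/(-90377 + (102 - 27))) = 570412*(-436427 + 76518/(-90377 + 75)) = 570412*(-436427 + 76518/(-90302)) = 570412*(-436427 + 76518*(-1/90302)) = 570412*(-436427 - 38259/45151) = 570412*(-19705153736/45151) = -11240056152859232/45151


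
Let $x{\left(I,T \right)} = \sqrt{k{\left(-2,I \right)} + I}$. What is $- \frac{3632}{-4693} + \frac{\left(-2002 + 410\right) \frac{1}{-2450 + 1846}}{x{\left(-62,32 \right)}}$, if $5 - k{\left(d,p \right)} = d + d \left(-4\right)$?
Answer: $\frac{3632}{4693} - \frac{398 i \sqrt{7}}{3171} \approx 0.77392 - 0.33207 i$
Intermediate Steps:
$k{\left(d,p \right)} = 5 + 3 d$ ($k{\left(d,p \right)} = 5 - \left(d + d \left(-4\right)\right) = 5 - \left(d - 4 d\right) = 5 - - 3 d = 5 + 3 d$)
$x{\left(I,T \right)} = \sqrt{-1 + I}$ ($x{\left(I,T \right)} = \sqrt{\left(5 + 3 \left(-2\right)\right) + I} = \sqrt{\left(5 - 6\right) + I} = \sqrt{-1 + I}$)
$- \frac{3632}{-4693} + \frac{\left(-2002 + 410\right) \frac{1}{-2450 + 1846}}{x{\left(-62,32 \right)}} = - \frac{3632}{-4693} + \frac{\left(-2002 + 410\right) \frac{1}{-2450 + 1846}}{\sqrt{-1 - 62}} = \left(-3632\right) \left(- \frac{1}{4693}\right) + \frac{\left(-1592\right) \frac{1}{-604}}{\sqrt{-63}} = \frac{3632}{4693} + \frac{\left(-1592\right) \left(- \frac{1}{604}\right)}{3 i \sqrt{7}} = \frac{3632}{4693} + \frac{398 \left(- \frac{i \sqrt{7}}{21}\right)}{151} = \frac{3632}{4693} - \frac{398 i \sqrt{7}}{3171}$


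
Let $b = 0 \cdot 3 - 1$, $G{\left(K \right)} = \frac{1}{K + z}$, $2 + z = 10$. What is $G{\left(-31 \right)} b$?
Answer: $\frac{1}{23} \approx 0.043478$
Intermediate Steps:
$z = 8$ ($z = -2 + 10 = 8$)
$G{\left(K \right)} = \frac{1}{8 + K}$ ($G{\left(K \right)} = \frac{1}{K + 8} = \frac{1}{8 + K}$)
$b = -1$ ($b = 0 - 1 = -1$)
$G{\left(-31 \right)} b = \frac{1}{8 - 31} \left(-1\right) = \frac{1}{-23} \left(-1\right) = \left(- \frac{1}{23}\right) \left(-1\right) = \frac{1}{23}$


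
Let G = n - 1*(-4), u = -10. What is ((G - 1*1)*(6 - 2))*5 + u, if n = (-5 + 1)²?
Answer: 370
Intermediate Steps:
n = 16 (n = (-4)² = 16)
G = 20 (G = 16 - 1*(-4) = 16 + 4 = 20)
((G - 1*1)*(6 - 2))*5 + u = ((20 - 1*1)*(6 - 2))*5 - 10 = ((20 - 1)*4)*5 - 10 = (19*4)*5 - 10 = 76*5 - 10 = 380 - 10 = 370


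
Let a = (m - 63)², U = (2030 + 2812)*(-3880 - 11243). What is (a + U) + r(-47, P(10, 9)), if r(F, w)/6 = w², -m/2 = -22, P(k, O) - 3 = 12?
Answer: -73223855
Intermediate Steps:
P(k, O) = 15 (P(k, O) = 3 + 12 = 15)
m = 44 (m = -2*(-22) = 44)
r(F, w) = 6*w²
U = -73225566 (U = 4842*(-15123) = -73225566)
a = 361 (a = (44 - 63)² = (-19)² = 361)
(a + U) + r(-47, P(10, 9)) = (361 - 73225566) + 6*15² = -73225205 + 6*225 = -73225205 + 1350 = -73223855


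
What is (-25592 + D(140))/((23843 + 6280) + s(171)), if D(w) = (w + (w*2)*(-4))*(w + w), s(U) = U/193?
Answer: -28949228/2906955 ≈ -9.9586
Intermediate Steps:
s(U) = U/193 (s(U) = U*(1/193) = U/193)
D(w) = -14*w² (D(w) = (w + (2*w)*(-4))*(2*w) = (w - 8*w)*(2*w) = (-7*w)*(2*w) = -14*w²)
(-25592 + D(140))/((23843 + 6280) + s(171)) = (-25592 - 14*140²)/((23843 + 6280) + (1/193)*171) = (-25592 - 14*19600)/(30123 + 171/193) = (-25592 - 274400)/(5813910/193) = -299992*193/5813910 = -28949228/2906955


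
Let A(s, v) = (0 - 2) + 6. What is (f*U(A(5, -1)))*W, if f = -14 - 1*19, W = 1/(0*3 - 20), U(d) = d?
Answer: 33/5 ≈ 6.6000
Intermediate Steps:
A(s, v) = 4 (A(s, v) = -2 + 6 = 4)
W = -1/20 (W = 1/(0 - 20) = 1/(-20) = -1/20 ≈ -0.050000)
f = -33 (f = -14 - 19 = -33)
(f*U(A(5, -1)))*W = -33*4*(-1/20) = -132*(-1/20) = 33/5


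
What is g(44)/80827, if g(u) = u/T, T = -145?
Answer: -44/11719915 ≈ -3.7543e-6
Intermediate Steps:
g(u) = -u/145 (g(u) = u/(-145) = u*(-1/145) = -u/145)
g(44)/80827 = -1/145*44/80827 = -44/145*1/80827 = -44/11719915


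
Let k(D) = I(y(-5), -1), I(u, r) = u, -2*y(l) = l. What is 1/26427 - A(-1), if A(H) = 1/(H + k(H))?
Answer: -17617/26427 ≈ -0.66663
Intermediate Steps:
y(l) = -l/2
k(D) = 5/2 (k(D) = -1/2*(-5) = 5/2)
A(H) = 1/(5/2 + H) (A(H) = 1/(H + 5/2) = 1/(5/2 + H))
1/26427 - A(-1) = 1/26427 - 2/(5 + 2*(-1)) = 1/26427 - 2/(5 - 2) = 1/26427 - 2/3 = -17617/26427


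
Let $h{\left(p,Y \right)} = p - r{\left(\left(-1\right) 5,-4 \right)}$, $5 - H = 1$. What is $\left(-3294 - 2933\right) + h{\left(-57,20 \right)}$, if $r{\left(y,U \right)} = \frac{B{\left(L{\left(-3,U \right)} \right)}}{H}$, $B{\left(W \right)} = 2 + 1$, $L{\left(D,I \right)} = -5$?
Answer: $- \frac{25139}{4} \approx -6284.8$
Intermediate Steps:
$H = 4$ ($H = 5 - 1 = 4$)
$B{\left(W \right)} = 3$
$r{\left(y,U \right)} = \frac{3}{4}$
$h{\left(p,Y \right)} = - \frac{3}{4} + p$ ($h{\left(p,Y \right)} = p - \frac{3}{4} = - \frac{3}{4} + p$)
$\left(-3294 - 2933\right) + h{\left(-57,20 \right)} = \left(-3294 - 2933\right) - \frac{231}{4} = -6227 - \frac{231}{4} = - \frac{25139}{4}$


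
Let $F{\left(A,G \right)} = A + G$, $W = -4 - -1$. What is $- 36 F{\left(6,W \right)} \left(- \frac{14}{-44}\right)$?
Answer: $- \frac{378}{11} \approx -34.364$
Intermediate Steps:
$W = -3$ ($W = -4 + 1 = -3$)
$- 36 F{\left(6,W \right)} \left(- \frac{14}{-44}\right) = - 36 \left(6 - 3\right) \left(- \frac{14}{-44}\right) = \left(-36\right) 3 \left(\left(-14\right) \left(- \frac{1}{44}\right)\right) = \left(-108\right) \frac{7}{22} = - \frac{378}{11}$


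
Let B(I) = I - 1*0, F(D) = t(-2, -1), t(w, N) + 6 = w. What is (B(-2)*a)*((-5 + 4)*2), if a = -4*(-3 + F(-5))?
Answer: 176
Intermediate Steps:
t(w, N) = -6 + w
F(D) = -8 (F(D) = -6 - 2 = -8)
B(I) = I (B(I) = I + 0 = I)
a = 44 (a = -4*(-3 - 8) = -4*(-11) = 44)
(B(-2)*a)*((-5 + 4)*2) = (-2*44)*((-5 + 4)*2) = -(-88)*2 = -88*(-2) = 176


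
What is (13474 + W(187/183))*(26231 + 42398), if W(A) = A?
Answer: 169234241341/183 ≈ 9.2478e+8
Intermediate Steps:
(13474 + W(187/183))*(26231 + 42398) = (13474 + 187/183)*(26231 + 42398) = (13474 + 187*(1/183))*68629 = (13474 + 187/183)*68629 = (2465929/183)*68629 = 169234241341/183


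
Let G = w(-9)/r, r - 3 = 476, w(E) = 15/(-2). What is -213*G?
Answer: 3195/958 ≈ 3.3351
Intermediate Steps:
w(E) = -15/2 (w(E) = 15*(-½) = -15/2)
r = 479 (r = 3 + 476 = 479)
G = -15/958 (G = -15/2/479 = -15/2*1/479 = -15/958 ≈ -0.015658)
-213*G = -213*(-15/958) = 3195/958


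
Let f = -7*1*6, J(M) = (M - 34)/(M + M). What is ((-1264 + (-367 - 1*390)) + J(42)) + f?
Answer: -43321/21 ≈ -2062.9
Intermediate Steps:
J(M) = (-34 + M)/(2*M) (J(M) = (-34 + M)/((2*M)) = (-34 + M)*(1/(2*M)) = (-34 + M)/(2*M))
f = -42 (f = -7*6 = -42)
((-1264 + (-367 - 1*390)) + J(42)) + f = ((-1264 + (-367 - 1*390)) + (1/2)*(-34 + 42)/42) - 42 = ((-1264 + (-367 - 390)) + (1/2)*(1/42)*8) - 42 = ((-1264 - 757) + 2/21) - 42 = (-2021 + 2/21) - 42 = -42439/21 - 42 = -43321/21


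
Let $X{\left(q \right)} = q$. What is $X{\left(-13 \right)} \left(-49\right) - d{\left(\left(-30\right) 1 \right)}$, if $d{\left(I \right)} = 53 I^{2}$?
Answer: $-47063$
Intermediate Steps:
$X{\left(-13 \right)} \left(-49\right) - d{\left(\left(-30\right) 1 \right)} = \left(-13\right) \left(-49\right) - 53 \left(\left(-30\right) 1\right)^{2} = 637 - 53 \left(-30\right)^{2} = 637 - 53 \cdot 900 = 637 - 47700 = -47063$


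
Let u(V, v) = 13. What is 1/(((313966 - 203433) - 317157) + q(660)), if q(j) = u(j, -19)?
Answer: -1/206611 ≈ -4.8400e-6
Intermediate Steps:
q(j) = 13
1/(((313966 - 203433) - 317157) + q(660)) = 1/(((313966 - 203433) - 317157) + 13) = 1/((110533 - 317157) + 13) = 1/(-206624 + 13) = 1/(-206611) = -1/206611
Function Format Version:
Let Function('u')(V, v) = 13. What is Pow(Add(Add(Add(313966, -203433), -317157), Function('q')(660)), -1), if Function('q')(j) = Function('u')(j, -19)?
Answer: Rational(-1, 206611) ≈ -4.8400e-6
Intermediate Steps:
Function('q')(j) = 13
Pow(Add(Add(Add(313966, -203433), -317157), Function('q')(660)), -1) = Pow(Add(Add(Add(313966, -203433), -317157), 13), -1) = Pow(Add(Add(110533, -317157), 13), -1) = Pow(Add(-206624, 13), -1) = Pow(-206611, -1) = Rational(-1, 206611)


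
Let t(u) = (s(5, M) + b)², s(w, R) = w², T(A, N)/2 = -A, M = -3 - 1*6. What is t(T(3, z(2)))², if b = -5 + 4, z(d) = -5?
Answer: 331776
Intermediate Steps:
M = -9 (M = -3 - 6 = -9)
T(A, N) = -2*A (T(A, N) = 2*(-A) = -2*A)
b = -1
t(u) = 576 (t(u) = (5² - 1)² = (25 - 1)² = 24² = 576)
t(T(3, z(2)))² = 576² = 331776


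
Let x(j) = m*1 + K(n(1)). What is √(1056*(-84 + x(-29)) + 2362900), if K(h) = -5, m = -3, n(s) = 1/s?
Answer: 2*√566437 ≈ 1505.2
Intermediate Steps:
x(j) = -8 (x(j) = -3*1 - 5 = -3 - 5 = -8)
√(1056*(-84 + x(-29)) + 2362900) = √(1056*(-84 - 8) + 2362900) = √(1056*(-92) + 2362900) = √(-97152 + 2362900) = √2265748 = 2*√566437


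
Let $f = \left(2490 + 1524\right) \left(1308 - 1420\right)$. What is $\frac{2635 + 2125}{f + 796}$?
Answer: $- \frac{1190}{112193} \approx -0.010607$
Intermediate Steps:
$f = -449568$ ($f = 4014 \left(-112\right) = -449568$)
$\frac{2635 + 2125}{f + 796} = \frac{2635 + 2125}{-449568 + 796} = \frac{4760}{-448772} = 4760 \left(- \frac{1}{448772}\right) = - \frac{1190}{112193}$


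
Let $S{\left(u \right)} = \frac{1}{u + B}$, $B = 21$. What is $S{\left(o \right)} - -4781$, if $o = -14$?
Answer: $\frac{33468}{7} \approx 4781.1$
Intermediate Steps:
$S{\left(u \right)} = \frac{1}{21 + u}$ ($S{\left(u \right)} = \frac{1}{u + 21} = \frac{1}{21 + u}$)
$S{\left(o \right)} - -4781 = \frac{1}{21 - 14} - -4781 = \frac{1}{7} + 4781 = \frac{33468}{7}$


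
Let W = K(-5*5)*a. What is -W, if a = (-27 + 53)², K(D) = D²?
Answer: -422500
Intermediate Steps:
a = 676 (a = 26² = 676)
W = 422500 (W = (-5*5)²*676 = (-25)²*676 = 625*676 = 422500)
-W = -1*422500 = -422500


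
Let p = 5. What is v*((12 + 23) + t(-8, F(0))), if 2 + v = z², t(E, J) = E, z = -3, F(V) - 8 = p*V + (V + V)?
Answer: 189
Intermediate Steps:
F(V) = 8 + 7*V (F(V) = 8 + (5*V + (V + V)) = 8 + (5*V + 2*V) = 8 + 7*V)
v = 7 (v = -2 + (-3)² = -2 + 9 = 7)
v*((12 + 23) + t(-8, F(0))) = 7*((12 + 23) - 8) = 7*(35 - 8) = 7*27 = 189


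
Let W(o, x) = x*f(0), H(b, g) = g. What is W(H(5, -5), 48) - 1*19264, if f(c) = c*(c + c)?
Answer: -19264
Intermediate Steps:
f(c) = 2*c² (f(c) = c*(2*c) = 2*c²)
W(o, x) = 0 (W(o, x) = x*(2*0²) = x*(2*0) = x*0 = 0)
W(H(5, -5), 48) - 1*19264 = 0 - 1*19264 = 0 - 19264 = -19264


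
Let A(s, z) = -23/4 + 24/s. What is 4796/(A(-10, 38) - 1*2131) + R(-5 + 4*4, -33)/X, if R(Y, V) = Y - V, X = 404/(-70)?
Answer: -42630830/4321083 ≈ -9.8658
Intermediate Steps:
X = -202/35 (X = 404*(-1/70) = -202/35 ≈ -5.7714)
A(s, z) = -23/4 + 24/s (A(s, z) = -23*¼ + 24/s = -23/4 + 24/s)
4796/(A(-10, 38) - 1*2131) + R(-5 + 4*4, -33)/X = 4796/((-23/4 + 24/(-10)) - 1*2131) + ((-5 + 4*4) - 1*(-33))/(-202/35) = 4796/((-23/4 + 24*(-⅒)) - 2131) + ((-5 + 16) + 33)*(-35/202) = 4796/((-23/4 - 12/5) - 2131) + (11 + 33)*(-35/202) = 4796/(-163/20 - 2131) + 44*(-35/202) = 4796/(-42783/20) - 770/101 = 4796*(-20/42783) - 770/101 = -95920/42783 - 770/101 = -42630830/4321083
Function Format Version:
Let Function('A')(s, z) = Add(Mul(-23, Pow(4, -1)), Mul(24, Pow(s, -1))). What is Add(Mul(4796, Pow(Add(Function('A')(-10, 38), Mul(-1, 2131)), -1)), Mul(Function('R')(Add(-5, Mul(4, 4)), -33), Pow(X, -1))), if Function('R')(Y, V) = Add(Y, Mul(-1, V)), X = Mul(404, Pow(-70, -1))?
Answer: Rational(-42630830, 4321083) ≈ -9.8658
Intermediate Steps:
X = Rational(-202, 35) (X = Mul(404, Rational(-1, 70)) = Rational(-202, 35) ≈ -5.7714)
Function('A')(s, z) = Add(Rational(-23, 4), Mul(24, Pow(s, -1))) (Function('A')(s, z) = Add(Mul(-23, Rational(1, 4)), Mul(24, Pow(s, -1))) = Add(Rational(-23, 4), Mul(24, Pow(s, -1))))
Add(Mul(4796, Pow(Add(Function('A')(-10, 38), Mul(-1, 2131)), -1)), Mul(Function('R')(Add(-5, Mul(4, 4)), -33), Pow(X, -1))) = Add(Mul(4796, Pow(Add(Add(Rational(-23, 4), Mul(24, Pow(-10, -1))), Mul(-1, 2131)), -1)), Mul(Add(Add(-5, Mul(4, 4)), Mul(-1, -33)), Pow(Rational(-202, 35), -1))) = Add(Mul(4796, Pow(Add(Add(Rational(-23, 4), Mul(24, Rational(-1, 10))), -2131), -1)), Mul(Add(Add(-5, 16), 33), Rational(-35, 202))) = Add(Mul(4796, Pow(Add(Add(Rational(-23, 4), Rational(-12, 5)), -2131), -1)), Mul(Add(11, 33), Rational(-35, 202))) = Add(Mul(4796, Pow(Add(Rational(-163, 20), -2131), -1)), Mul(44, Rational(-35, 202))) = Add(Mul(4796, Pow(Rational(-42783, 20), -1)), Rational(-770, 101)) = Add(Mul(4796, Rational(-20, 42783)), Rational(-770, 101)) = Add(Rational(-95920, 42783), Rational(-770, 101)) = Rational(-42630830, 4321083)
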